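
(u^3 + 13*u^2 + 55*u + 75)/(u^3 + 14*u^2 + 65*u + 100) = (u + 3)/(u + 4)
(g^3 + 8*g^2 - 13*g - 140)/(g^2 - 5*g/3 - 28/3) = 3*(g^2 + 12*g + 35)/(3*g + 7)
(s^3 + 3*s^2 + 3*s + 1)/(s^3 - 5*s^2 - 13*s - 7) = (s + 1)/(s - 7)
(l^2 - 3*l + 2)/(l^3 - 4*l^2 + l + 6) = (l - 1)/(l^2 - 2*l - 3)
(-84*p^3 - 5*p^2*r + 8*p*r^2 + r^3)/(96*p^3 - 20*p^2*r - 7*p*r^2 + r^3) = (-7*p - r)/(8*p - r)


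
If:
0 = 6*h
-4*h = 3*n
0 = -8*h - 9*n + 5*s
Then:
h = 0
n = 0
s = 0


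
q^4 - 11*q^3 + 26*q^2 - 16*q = q*(q - 8)*(q - 2)*(q - 1)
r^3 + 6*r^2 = r^2*(r + 6)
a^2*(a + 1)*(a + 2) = a^4 + 3*a^3 + 2*a^2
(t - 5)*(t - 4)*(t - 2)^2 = t^4 - 13*t^3 + 60*t^2 - 116*t + 80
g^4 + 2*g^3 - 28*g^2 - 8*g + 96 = (g - 4)*(g - 2)*(g + 2)*(g + 6)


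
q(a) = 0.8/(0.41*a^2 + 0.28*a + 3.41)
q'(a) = 0.8*(-0.82*a - 0.28)/(0.41*a^2 + 0.28*a + 3.41)^2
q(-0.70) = 0.23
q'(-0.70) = 0.02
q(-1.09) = 0.22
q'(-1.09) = 0.04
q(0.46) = 0.22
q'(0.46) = -0.04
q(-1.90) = 0.18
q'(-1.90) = 0.05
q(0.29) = 0.23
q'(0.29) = -0.03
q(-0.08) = 0.24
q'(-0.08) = -0.01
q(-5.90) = 0.05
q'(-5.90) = 0.01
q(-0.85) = 0.23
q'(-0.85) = 0.03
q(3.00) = 0.10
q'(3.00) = -0.03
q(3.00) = 0.10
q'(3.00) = -0.03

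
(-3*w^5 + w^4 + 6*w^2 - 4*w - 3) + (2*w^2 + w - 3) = -3*w^5 + w^4 + 8*w^2 - 3*w - 6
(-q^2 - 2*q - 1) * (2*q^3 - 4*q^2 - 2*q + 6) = -2*q^5 + 8*q^3 + 2*q^2 - 10*q - 6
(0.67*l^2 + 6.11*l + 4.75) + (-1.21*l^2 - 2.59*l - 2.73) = -0.54*l^2 + 3.52*l + 2.02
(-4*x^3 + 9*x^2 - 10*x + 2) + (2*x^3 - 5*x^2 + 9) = -2*x^3 + 4*x^2 - 10*x + 11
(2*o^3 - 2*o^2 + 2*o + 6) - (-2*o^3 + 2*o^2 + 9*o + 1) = 4*o^3 - 4*o^2 - 7*o + 5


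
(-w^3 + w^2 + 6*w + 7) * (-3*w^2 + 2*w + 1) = 3*w^5 - 5*w^4 - 17*w^3 - 8*w^2 + 20*w + 7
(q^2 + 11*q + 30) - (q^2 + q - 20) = 10*q + 50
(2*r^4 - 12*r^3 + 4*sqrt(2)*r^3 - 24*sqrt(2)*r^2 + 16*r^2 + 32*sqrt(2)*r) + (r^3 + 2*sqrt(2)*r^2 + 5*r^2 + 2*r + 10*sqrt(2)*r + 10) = 2*r^4 - 11*r^3 + 4*sqrt(2)*r^3 - 22*sqrt(2)*r^2 + 21*r^2 + 2*r + 42*sqrt(2)*r + 10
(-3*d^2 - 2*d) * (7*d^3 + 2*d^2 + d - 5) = -21*d^5 - 20*d^4 - 7*d^3 + 13*d^2 + 10*d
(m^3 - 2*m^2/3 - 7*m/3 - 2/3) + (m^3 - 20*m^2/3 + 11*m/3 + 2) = 2*m^3 - 22*m^2/3 + 4*m/3 + 4/3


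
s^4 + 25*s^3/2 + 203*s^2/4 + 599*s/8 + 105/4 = (s + 1/2)*(s + 5/2)*(s + 7/2)*(s + 6)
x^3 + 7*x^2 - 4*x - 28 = (x - 2)*(x + 2)*(x + 7)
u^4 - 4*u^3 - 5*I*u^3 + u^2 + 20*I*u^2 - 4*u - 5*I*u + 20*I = (u - 4)*(u - 5*I)*(u - I)*(u + I)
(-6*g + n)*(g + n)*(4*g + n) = -24*g^3 - 26*g^2*n - g*n^2 + n^3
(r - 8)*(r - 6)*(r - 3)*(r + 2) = r^4 - 15*r^3 + 56*r^2 + 36*r - 288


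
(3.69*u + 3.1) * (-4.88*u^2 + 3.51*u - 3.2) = -18.0072*u^3 - 2.1761*u^2 - 0.927*u - 9.92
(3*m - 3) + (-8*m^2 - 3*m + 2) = -8*m^2 - 1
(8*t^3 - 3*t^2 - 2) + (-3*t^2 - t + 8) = 8*t^3 - 6*t^2 - t + 6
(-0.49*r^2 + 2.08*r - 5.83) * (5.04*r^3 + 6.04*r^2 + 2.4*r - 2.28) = -2.4696*r^5 + 7.5236*r^4 - 17.996*r^3 - 29.104*r^2 - 18.7344*r + 13.2924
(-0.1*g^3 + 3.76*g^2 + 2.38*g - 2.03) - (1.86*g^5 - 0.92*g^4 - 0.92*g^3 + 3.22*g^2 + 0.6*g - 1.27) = -1.86*g^5 + 0.92*g^4 + 0.82*g^3 + 0.54*g^2 + 1.78*g - 0.76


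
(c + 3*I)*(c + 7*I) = c^2 + 10*I*c - 21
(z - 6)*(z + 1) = z^2 - 5*z - 6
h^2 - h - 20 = (h - 5)*(h + 4)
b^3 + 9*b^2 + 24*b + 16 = (b + 1)*(b + 4)^2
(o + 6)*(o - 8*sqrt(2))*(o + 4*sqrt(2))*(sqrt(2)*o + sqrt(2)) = sqrt(2)*o^4 - 8*o^3 + 7*sqrt(2)*o^3 - 58*sqrt(2)*o^2 - 56*o^2 - 448*sqrt(2)*o - 48*o - 384*sqrt(2)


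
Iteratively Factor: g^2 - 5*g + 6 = (g - 2)*(g - 3)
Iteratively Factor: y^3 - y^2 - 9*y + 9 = (y - 1)*(y^2 - 9) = (y - 3)*(y - 1)*(y + 3)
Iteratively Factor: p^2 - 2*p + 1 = (p - 1)*(p - 1)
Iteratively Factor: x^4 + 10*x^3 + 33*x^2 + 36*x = (x)*(x^3 + 10*x^2 + 33*x + 36) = x*(x + 3)*(x^2 + 7*x + 12) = x*(x + 3)^2*(x + 4)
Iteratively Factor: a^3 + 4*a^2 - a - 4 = (a - 1)*(a^2 + 5*a + 4) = (a - 1)*(a + 4)*(a + 1)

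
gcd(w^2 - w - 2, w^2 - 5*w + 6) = w - 2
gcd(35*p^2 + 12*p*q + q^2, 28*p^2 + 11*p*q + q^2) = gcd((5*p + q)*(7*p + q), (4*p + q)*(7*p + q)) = 7*p + q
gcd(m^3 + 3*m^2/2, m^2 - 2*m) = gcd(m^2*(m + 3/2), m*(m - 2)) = m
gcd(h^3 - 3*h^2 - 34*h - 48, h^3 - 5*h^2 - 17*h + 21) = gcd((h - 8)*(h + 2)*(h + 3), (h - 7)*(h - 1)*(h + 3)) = h + 3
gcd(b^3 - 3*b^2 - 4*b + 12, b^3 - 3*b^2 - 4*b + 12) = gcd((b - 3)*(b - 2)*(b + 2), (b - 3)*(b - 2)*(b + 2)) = b^3 - 3*b^2 - 4*b + 12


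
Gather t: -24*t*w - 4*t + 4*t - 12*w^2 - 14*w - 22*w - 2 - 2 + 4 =-24*t*w - 12*w^2 - 36*w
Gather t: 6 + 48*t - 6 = 48*t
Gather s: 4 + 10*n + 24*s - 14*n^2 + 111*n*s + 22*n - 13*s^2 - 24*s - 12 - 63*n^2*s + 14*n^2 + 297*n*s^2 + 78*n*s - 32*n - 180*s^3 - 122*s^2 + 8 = -180*s^3 + s^2*(297*n - 135) + s*(-63*n^2 + 189*n)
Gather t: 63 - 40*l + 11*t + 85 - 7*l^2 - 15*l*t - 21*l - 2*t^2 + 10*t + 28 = -7*l^2 - 61*l - 2*t^2 + t*(21 - 15*l) + 176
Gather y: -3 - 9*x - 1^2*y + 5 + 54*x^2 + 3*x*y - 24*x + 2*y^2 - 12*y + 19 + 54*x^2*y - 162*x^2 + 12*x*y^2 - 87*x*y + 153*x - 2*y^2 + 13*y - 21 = -108*x^2 + 12*x*y^2 + 120*x + y*(54*x^2 - 84*x)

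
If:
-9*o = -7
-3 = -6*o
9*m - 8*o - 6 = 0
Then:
No Solution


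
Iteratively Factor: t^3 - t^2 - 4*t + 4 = (t - 2)*(t^2 + t - 2) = (t - 2)*(t + 2)*(t - 1)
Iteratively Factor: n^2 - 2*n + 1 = (n - 1)*(n - 1)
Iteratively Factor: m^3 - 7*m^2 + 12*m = (m - 3)*(m^2 - 4*m) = (m - 4)*(m - 3)*(m)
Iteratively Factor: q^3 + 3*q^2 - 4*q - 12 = (q - 2)*(q^2 + 5*q + 6) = (q - 2)*(q + 3)*(q + 2)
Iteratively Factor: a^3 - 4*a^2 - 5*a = (a)*(a^2 - 4*a - 5) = a*(a + 1)*(a - 5)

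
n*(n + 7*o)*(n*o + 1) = n^3*o + 7*n^2*o^2 + n^2 + 7*n*o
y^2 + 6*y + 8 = (y + 2)*(y + 4)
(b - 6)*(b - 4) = b^2 - 10*b + 24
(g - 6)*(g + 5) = g^2 - g - 30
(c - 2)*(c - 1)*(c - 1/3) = c^3 - 10*c^2/3 + 3*c - 2/3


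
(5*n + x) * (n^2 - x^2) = 5*n^3 + n^2*x - 5*n*x^2 - x^3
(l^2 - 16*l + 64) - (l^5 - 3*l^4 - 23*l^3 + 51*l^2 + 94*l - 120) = -l^5 + 3*l^4 + 23*l^3 - 50*l^2 - 110*l + 184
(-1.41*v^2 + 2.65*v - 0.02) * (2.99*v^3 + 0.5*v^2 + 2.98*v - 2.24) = -4.2159*v^5 + 7.2185*v^4 - 2.9366*v^3 + 11.0454*v^2 - 5.9956*v + 0.0448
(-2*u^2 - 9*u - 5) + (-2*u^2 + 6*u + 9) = -4*u^2 - 3*u + 4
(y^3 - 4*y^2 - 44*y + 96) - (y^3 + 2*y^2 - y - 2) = -6*y^2 - 43*y + 98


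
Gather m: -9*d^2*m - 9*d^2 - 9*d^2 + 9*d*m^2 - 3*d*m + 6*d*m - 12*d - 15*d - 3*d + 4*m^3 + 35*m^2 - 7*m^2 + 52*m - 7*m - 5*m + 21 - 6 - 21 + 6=-18*d^2 - 30*d + 4*m^3 + m^2*(9*d + 28) + m*(-9*d^2 + 3*d + 40)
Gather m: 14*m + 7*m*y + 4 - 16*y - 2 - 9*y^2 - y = m*(7*y + 14) - 9*y^2 - 17*y + 2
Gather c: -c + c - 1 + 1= 0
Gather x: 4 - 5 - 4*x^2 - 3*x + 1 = -4*x^2 - 3*x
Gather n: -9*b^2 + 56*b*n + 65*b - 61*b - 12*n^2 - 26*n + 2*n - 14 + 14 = -9*b^2 + 4*b - 12*n^2 + n*(56*b - 24)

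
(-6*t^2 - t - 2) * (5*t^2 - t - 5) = -30*t^4 + t^3 + 21*t^2 + 7*t + 10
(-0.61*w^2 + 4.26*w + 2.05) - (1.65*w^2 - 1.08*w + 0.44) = -2.26*w^2 + 5.34*w + 1.61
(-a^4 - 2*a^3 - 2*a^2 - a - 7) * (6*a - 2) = -6*a^5 - 10*a^4 - 8*a^3 - 2*a^2 - 40*a + 14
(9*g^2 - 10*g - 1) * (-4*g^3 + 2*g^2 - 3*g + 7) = -36*g^5 + 58*g^4 - 43*g^3 + 91*g^2 - 67*g - 7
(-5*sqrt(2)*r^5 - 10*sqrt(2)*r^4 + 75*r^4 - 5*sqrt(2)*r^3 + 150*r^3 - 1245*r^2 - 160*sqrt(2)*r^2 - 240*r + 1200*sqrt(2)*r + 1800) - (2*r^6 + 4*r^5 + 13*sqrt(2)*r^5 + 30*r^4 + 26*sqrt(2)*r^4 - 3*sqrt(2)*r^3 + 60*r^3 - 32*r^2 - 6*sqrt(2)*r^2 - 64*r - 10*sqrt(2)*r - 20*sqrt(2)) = -2*r^6 - 18*sqrt(2)*r^5 - 4*r^5 - 36*sqrt(2)*r^4 + 45*r^4 - 2*sqrt(2)*r^3 + 90*r^3 - 1213*r^2 - 154*sqrt(2)*r^2 - 176*r + 1210*sqrt(2)*r + 20*sqrt(2) + 1800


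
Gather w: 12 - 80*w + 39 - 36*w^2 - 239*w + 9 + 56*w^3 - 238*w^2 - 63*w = 56*w^3 - 274*w^2 - 382*w + 60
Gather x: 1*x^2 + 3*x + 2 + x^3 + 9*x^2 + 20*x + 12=x^3 + 10*x^2 + 23*x + 14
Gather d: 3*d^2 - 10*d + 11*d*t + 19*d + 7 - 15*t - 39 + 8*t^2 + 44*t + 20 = 3*d^2 + d*(11*t + 9) + 8*t^2 + 29*t - 12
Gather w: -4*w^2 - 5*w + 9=-4*w^2 - 5*w + 9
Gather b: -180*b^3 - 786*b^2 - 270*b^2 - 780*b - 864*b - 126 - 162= -180*b^3 - 1056*b^2 - 1644*b - 288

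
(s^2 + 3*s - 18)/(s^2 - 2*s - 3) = (s + 6)/(s + 1)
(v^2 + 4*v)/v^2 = (v + 4)/v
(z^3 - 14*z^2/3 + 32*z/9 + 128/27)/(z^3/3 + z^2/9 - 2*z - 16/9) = (9*z^2 - 18*z - 16)/(3*(z^2 + 3*z + 2))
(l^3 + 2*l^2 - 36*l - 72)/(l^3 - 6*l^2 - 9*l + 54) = (l^2 + 8*l + 12)/(l^2 - 9)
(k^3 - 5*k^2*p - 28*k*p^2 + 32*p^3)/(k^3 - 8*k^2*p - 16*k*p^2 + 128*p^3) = (-k + p)/(-k + 4*p)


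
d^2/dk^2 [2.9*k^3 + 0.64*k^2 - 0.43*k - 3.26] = 17.4*k + 1.28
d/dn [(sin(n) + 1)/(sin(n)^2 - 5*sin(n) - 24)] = (-2*sin(n) + cos(n)^2 - 20)*cos(n)/((sin(n) - 8)^2*(sin(n) + 3)^2)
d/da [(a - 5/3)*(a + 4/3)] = 2*a - 1/3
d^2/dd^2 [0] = 0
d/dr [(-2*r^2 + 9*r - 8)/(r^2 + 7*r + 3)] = (-23*r^2 + 4*r + 83)/(r^4 + 14*r^3 + 55*r^2 + 42*r + 9)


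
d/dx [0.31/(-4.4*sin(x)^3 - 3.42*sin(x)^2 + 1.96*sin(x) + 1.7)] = (4.092*sin(x)^2 + 2.1204*sin(x) - 0.6076)*cos(x)/(4.4*sin(x)^3 + 3.42*sin(x)^2 - 1.96*sin(x) - 1.7)^2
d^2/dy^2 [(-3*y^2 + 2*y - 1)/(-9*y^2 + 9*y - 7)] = 6*(27*y^3 - 108*y^2 + 45*y + 13)/(729*y^6 - 2187*y^5 + 3888*y^4 - 4131*y^3 + 3024*y^2 - 1323*y + 343)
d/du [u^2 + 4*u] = 2*u + 4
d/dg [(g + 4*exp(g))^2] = 2*(g + 4*exp(g))*(4*exp(g) + 1)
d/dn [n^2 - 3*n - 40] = 2*n - 3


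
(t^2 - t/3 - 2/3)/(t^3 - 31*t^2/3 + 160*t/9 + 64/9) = 3*(3*t^2 - t - 2)/(9*t^3 - 93*t^2 + 160*t + 64)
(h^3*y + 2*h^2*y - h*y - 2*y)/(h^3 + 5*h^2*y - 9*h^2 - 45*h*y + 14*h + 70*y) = y*(h^3 + 2*h^2 - h - 2)/(h^3 + 5*h^2*y - 9*h^2 - 45*h*y + 14*h + 70*y)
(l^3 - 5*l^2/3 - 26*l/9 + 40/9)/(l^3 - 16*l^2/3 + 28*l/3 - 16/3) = (l + 5/3)/(l - 2)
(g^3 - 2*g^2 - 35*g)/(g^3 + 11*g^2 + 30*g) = (g - 7)/(g + 6)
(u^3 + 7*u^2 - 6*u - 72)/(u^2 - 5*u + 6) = (u^2 + 10*u + 24)/(u - 2)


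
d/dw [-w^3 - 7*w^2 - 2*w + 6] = -3*w^2 - 14*w - 2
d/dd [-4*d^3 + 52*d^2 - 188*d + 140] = -12*d^2 + 104*d - 188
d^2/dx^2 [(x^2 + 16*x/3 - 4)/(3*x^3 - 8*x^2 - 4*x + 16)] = 2*(27*x^4 + 540*x^3 + 360*x^2 + 1696*x + 16)/(3*(27*x^7 - 108*x^6 - 72*x^5 + 640*x^4 - 80*x^3 - 1344*x^2 + 256*x + 1024))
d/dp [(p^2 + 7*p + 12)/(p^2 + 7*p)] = 12*(-2*p - 7)/(p^2*(p^2 + 14*p + 49))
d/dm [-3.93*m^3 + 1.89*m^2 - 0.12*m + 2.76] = -11.79*m^2 + 3.78*m - 0.12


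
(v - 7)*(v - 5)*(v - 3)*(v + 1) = v^4 - 14*v^3 + 56*v^2 - 34*v - 105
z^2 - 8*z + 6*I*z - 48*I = (z - 8)*(z + 6*I)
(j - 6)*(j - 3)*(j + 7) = j^3 - 2*j^2 - 45*j + 126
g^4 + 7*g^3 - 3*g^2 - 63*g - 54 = (g - 3)*(g + 1)*(g + 3)*(g + 6)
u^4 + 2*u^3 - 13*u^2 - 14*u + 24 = (u - 3)*(u - 1)*(u + 2)*(u + 4)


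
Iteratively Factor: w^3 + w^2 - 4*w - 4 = (w + 2)*(w^2 - w - 2) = (w - 2)*(w + 2)*(w + 1)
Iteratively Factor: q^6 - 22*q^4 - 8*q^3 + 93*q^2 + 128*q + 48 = (q + 1)*(q^5 - q^4 - 21*q^3 + 13*q^2 + 80*q + 48) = (q - 3)*(q + 1)*(q^4 + 2*q^3 - 15*q^2 - 32*q - 16) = (q - 3)*(q + 1)^2*(q^3 + q^2 - 16*q - 16) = (q - 3)*(q + 1)^3*(q^2 - 16) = (q - 3)*(q + 1)^3*(q + 4)*(q - 4)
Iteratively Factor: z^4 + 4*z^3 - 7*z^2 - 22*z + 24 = (z + 3)*(z^3 + z^2 - 10*z + 8) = (z - 2)*(z + 3)*(z^2 + 3*z - 4) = (z - 2)*(z - 1)*(z + 3)*(z + 4)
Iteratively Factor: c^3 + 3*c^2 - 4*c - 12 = (c + 3)*(c^2 - 4) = (c + 2)*(c + 3)*(c - 2)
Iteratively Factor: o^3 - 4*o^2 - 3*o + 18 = (o - 3)*(o^2 - o - 6) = (o - 3)*(o + 2)*(o - 3)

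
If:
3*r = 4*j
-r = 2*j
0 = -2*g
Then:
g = 0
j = 0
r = 0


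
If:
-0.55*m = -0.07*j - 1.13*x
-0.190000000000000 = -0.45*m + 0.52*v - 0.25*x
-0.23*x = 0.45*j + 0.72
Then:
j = -0.511111111111111*x - 1.6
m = 1.98949494949495*x - 0.203636363636364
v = 2.20244755244755*x - 0.541608391608392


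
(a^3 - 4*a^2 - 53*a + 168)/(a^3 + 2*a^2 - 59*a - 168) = (a - 3)/(a + 3)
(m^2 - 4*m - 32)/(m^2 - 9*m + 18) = (m^2 - 4*m - 32)/(m^2 - 9*m + 18)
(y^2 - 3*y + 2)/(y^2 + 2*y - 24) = (y^2 - 3*y + 2)/(y^2 + 2*y - 24)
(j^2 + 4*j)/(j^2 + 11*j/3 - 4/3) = 3*j/(3*j - 1)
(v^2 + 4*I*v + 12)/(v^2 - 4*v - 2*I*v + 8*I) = (v + 6*I)/(v - 4)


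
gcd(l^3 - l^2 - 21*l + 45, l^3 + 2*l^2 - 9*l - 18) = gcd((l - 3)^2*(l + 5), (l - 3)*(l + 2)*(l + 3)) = l - 3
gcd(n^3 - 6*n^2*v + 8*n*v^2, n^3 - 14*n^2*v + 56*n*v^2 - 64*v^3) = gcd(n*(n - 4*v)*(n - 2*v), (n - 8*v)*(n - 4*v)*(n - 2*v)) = n^2 - 6*n*v + 8*v^2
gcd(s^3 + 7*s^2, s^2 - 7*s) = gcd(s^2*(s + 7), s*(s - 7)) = s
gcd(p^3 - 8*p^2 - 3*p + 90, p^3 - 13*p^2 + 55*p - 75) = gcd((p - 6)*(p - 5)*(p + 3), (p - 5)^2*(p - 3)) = p - 5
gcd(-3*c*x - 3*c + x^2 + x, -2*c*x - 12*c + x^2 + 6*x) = 1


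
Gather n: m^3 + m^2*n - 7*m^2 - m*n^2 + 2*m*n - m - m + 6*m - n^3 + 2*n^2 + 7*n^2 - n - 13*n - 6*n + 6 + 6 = m^3 - 7*m^2 + 4*m - n^3 + n^2*(9 - m) + n*(m^2 + 2*m - 20) + 12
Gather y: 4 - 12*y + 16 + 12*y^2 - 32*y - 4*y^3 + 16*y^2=-4*y^3 + 28*y^2 - 44*y + 20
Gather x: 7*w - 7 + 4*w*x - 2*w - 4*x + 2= 5*w + x*(4*w - 4) - 5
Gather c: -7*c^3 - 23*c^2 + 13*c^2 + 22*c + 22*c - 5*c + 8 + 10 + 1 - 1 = -7*c^3 - 10*c^2 + 39*c + 18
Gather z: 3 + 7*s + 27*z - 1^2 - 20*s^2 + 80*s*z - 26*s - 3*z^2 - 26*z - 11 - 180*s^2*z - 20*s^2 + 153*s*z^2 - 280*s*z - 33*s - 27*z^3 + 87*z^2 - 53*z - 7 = -40*s^2 - 52*s - 27*z^3 + z^2*(153*s + 84) + z*(-180*s^2 - 200*s - 52) - 16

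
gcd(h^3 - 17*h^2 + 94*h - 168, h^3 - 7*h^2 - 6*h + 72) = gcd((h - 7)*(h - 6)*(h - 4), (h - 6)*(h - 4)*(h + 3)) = h^2 - 10*h + 24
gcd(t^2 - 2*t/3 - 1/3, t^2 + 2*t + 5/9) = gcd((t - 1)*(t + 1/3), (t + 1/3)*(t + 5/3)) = t + 1/3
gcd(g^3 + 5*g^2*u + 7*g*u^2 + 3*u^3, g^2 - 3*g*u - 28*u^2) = 1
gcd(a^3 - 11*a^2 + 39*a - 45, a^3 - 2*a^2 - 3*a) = a - 3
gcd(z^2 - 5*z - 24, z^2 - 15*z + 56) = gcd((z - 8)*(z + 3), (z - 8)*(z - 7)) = z - 8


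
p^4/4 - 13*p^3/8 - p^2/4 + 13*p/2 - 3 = (p/4 + 1/2)*(p - 6)*(p - 2)*(p - 1/2)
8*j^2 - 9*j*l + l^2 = (-8*j + l)*(-j + l)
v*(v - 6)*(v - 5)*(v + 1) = v^4 - 10*v^3 + 19*v^2 + 30*v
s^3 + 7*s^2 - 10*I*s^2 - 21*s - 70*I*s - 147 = (s + 7)*(s - 7*I)*(s - 3*I)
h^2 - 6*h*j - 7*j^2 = (h - 7*j)*(h + j)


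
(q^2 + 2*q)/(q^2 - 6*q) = (q + 2)/(q - 6)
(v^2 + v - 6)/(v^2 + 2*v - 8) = (v + 3)/(v + 4)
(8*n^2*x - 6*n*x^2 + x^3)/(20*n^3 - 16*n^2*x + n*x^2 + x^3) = x*(-4*n + x)/(-10*n^2 + 3*n*x + x^2)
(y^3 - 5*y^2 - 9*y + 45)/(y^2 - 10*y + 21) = (y^2 - 2*y - 15)/(y - 7)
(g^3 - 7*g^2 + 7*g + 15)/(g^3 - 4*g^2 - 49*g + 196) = (g^3 - 7*g^2 + 7*g + 15)/(g^3 - 4*g^2 - 49*g + 196)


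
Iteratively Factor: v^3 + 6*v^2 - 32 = (v - 2)*(v^2 + 8*v + 16) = (v - 2)*(v + 4)*(v + 4)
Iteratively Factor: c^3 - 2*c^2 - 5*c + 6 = (c - 1)*(c^2 - c - 6) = (c - 1)*(c + 2)*(c - 3)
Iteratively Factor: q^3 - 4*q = (q)*(q^2 - 4) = q*(q - 2)*(q + 2)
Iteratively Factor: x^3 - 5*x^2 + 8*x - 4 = (x - 2)*(x^2 - 3*x + 2) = (x - 2)*(x - 1)*(x - 2)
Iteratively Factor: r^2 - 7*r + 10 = (r - 2)*(r - 5)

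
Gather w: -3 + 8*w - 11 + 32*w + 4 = 40*w - 10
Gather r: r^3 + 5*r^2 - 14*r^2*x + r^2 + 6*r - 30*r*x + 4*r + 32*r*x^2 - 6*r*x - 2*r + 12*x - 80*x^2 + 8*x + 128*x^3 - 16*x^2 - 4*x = r^3 + r^2*(6 - 14*x) + r*(32*x^2 - 36*x + 8) + 128*x^3 - 96*x^2 + 16*x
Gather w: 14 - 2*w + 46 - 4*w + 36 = 96 - 6*w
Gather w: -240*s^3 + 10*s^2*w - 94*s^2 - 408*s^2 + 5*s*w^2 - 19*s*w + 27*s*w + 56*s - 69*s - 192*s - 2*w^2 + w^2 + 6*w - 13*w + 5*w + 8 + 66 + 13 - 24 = -240*s^3 - 502*s^2 - 205*s + w^2*(5*s - 1) + w*(10*s^2 + 8*s - 2) + 63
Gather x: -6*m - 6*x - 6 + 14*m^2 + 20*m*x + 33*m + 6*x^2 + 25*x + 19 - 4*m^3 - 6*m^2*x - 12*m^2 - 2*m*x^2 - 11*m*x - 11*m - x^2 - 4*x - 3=-4*m^3 + 2*m^2 + 16*m + x^2*(5 - 2*m) + x*(-6*m^2 + 9*m + 15) + 10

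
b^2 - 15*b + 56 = (b - 8)*(b - 7)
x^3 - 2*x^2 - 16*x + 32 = (x - 4)*(x - 2)*(x + 4)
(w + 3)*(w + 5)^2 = w^3 + 13*w^2 + 55*w + 75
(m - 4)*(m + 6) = m^2 + 2*m - 24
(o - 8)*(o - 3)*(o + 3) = o^3 - 8*o^2 - 9*o + 72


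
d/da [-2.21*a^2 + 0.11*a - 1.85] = 0.11 - 4.42*a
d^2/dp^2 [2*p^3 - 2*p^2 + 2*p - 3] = 12*p - 4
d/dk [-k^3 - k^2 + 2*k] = -3*k^2 - 2*k + 2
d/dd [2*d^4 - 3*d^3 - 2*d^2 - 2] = d*(8*d^2 - 9*d - 4)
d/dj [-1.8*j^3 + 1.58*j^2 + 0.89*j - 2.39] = -5.4*j^2 + 3.16*j + 0.89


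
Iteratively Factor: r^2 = (r)*(r)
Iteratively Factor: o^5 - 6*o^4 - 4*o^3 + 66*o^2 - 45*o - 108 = (o - 3)*(o^4 - 3*o^3 - 13*o^2 + 27*o + 36) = (o - 3)*(o + 1)*(o^3 - 4*o^2 - 9*o + 36) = (o - 3)*(o + 1)*(o + 3)*(o^2 - 7*o + 12) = (o - 3)^2*(o + 1)*(o + 3)*(o - 4)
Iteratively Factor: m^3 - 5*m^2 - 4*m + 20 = (m - 5)*(m^2 - 4) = (m - 5)*(m - 2)*(m + 2)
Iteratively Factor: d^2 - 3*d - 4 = (d - 4)*(d + 1)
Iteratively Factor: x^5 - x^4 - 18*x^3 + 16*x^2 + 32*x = (x)*(x^4 - x^3 - 18*x^2 + 16*x + 32) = x*(x - 4)*(x^3 + 3*x^2 - 6*x - 8) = x*(x - 4)*(x + 4)*(x^2 - x - 2) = x*(x - 4)*(x - 2)*(x + 4)*(x + 1)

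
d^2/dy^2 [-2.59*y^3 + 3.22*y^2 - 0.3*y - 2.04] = 6.44 - 15.54*y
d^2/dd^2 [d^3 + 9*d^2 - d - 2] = 6*d + 18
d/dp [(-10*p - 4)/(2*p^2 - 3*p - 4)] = 4*(5*p^2 + 4*p + 7)/(4*p^4 - 12*p^3 - 7*p^2 + 24*p + 16)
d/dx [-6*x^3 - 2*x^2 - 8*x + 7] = -18*x^2 - 4*x - 8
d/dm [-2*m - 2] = -2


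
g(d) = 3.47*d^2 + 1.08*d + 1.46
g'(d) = 6.94*d + 1.08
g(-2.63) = 22.62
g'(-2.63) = -17.17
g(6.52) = 156.01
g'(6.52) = 46.33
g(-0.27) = 1.42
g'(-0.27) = -0.79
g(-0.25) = 1.41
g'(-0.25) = -0.66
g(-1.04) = 4.09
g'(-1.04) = -6.14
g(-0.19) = 1.38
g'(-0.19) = -0.24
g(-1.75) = 10.20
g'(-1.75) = -11.06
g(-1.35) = 6.33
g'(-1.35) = -8.29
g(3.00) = 35.93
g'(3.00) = 21.90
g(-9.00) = 272.81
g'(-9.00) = -61.38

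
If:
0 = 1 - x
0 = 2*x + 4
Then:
No Solution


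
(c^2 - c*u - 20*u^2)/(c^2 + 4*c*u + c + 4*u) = (c - 5*u)/(c + 1)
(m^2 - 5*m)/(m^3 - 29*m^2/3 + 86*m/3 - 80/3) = 3*m/(3*m^2 - 14*m + 16)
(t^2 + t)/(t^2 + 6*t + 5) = t/(t + 5)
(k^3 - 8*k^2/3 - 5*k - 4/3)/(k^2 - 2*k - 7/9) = 3*(k^2 - 3*k - 4)/(3*k - 7)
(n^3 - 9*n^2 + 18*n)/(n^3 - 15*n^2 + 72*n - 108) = n/(n - 6)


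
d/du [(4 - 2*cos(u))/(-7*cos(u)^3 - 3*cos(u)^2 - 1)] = (-3*cos(u) - 39*cos(2*u) + 7*cos(3*u) - 41)*sin(u)/(7*cos(u)^3 + 3*cos(u)^2 + 1)^2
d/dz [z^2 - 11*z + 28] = 2*z - 11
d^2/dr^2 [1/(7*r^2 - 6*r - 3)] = 2*(49*r^2 - 42*r - 4*(7*r - 3)^2 - 21)/(-7*r^2 + 6*r + 3)^3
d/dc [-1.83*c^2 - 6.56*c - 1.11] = -3.66*c - 6.56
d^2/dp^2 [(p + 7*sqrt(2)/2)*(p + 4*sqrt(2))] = 2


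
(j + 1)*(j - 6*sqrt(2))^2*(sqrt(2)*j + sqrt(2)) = sqrt(2)*j^4 - 24*j^3 + 2*sqrt(2)*j^3 - 48*j^2 + 73*sqrt(2)*j^2 - 24*j + 144*sqrt(2)*j + 72*sqrt(2)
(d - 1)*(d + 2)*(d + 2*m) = d^3 + 2*d^2*m + d^2 + 2*d*m - 2*d - 4*m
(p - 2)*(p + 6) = p^2 + 4*p - 12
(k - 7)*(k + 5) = k^2 - 2*k - 35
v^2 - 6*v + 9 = (v - 3)^2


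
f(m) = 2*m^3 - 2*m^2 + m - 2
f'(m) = 6*m^2 - 4*m + 1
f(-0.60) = -3.75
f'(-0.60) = 5.56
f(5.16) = 224.68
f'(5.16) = 140.11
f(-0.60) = -3.75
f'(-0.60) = 5.56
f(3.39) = 56.32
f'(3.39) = 56.39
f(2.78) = 28.29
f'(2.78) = 36.25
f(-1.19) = -9.39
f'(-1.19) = 14.26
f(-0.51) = -3.30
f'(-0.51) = 4.60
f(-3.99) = -164.87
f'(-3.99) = 112.48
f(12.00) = 3178.00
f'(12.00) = 817.00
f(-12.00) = -3758.00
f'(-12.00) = 913.00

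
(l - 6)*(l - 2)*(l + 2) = l^3 - 6*l^2 - 4*l + 24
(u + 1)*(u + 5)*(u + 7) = u^3 + 13*u^2 + 47*u + 35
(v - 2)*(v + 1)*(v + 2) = v^3 + v^2 - 4*v - 4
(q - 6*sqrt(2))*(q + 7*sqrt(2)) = q^2 + sqrt(2)*q - 84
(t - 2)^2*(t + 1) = t^3 - 3*t^2 + 4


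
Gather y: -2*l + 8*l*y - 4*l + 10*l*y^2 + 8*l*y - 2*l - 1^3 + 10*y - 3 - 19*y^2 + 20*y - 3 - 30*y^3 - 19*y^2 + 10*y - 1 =-8*l - 30*y^3 + y^2*(10*l - 38) + y*(16*l + 40) - 8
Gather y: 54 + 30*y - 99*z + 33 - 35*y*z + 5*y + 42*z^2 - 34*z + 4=y*(35 - 35*z) + 42*z^2 - 133*z + 91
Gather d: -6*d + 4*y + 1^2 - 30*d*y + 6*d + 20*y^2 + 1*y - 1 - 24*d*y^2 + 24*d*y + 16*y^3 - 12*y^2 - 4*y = d*(-24*y^2 - 6*y) + 16*y^3 + 8*y^2 + y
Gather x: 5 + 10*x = 10*x + 5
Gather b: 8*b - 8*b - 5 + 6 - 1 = 0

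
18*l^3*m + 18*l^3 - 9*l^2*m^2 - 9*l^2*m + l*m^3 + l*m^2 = (-6*l + m)*(-3*l + m)*(l*m + l)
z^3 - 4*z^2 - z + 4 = (z - 4)*(z - 1)*(z + 1)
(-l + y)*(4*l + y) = -4*l^2 + 3*l*y + y^2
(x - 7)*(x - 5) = x^2 - 12*x + 35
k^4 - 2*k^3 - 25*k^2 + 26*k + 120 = (k - 5)*(k - 3)*(k + 2)*(k + 4)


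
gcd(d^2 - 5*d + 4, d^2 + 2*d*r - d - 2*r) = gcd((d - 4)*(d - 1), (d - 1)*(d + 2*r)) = d - 1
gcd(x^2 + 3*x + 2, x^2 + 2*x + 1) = x + 1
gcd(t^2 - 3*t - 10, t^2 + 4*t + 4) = t + 2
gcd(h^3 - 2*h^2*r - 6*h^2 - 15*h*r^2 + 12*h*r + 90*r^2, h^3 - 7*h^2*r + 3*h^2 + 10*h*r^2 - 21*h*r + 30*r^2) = -h + 5*r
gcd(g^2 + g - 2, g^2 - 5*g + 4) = g - 1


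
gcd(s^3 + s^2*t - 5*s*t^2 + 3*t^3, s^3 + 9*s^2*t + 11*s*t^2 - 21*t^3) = s^2 + 2*s*t - 3*t^2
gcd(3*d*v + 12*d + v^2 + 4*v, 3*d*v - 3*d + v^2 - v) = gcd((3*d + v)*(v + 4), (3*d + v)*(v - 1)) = 3*d + v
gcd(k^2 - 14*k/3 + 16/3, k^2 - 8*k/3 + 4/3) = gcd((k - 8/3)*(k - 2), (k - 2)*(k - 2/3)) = k - 2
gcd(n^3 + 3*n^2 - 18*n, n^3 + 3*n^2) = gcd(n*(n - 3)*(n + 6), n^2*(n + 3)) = n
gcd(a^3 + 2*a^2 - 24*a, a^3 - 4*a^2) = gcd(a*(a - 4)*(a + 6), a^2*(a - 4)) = a^2 - 4*a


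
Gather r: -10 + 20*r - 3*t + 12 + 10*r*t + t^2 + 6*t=r*(10*t + 20) + t^2 + 3*t + 2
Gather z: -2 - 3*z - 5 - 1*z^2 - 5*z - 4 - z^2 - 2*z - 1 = -2*z^2 - 10*z - 12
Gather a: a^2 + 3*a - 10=a^2 + 3*a - 10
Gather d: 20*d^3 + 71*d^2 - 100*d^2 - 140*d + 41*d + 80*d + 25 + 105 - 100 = 20*d^3 - 29*d^2 - 19*d + 30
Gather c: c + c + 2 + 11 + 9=2*c + 22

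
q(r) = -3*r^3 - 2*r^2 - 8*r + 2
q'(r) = -9*r^2 - 4*r - 8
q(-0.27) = 4.07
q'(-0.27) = -7.58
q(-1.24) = 14.56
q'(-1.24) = -16.88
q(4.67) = -384.52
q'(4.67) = -222.96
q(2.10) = -51.40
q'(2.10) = -56.09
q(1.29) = -18.09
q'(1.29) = -28.14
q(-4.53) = 276.08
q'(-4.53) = -174.57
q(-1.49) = 19.40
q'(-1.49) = -22.02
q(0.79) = -7.05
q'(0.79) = -16.78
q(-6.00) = 626.00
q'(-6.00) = -308.00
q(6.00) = -766.00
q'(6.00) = -356.00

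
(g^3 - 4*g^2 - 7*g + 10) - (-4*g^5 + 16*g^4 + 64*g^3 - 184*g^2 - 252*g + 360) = 4*g^5 - 16*g^4 - 63*g^3 + 180*g^2 + 245*g - 350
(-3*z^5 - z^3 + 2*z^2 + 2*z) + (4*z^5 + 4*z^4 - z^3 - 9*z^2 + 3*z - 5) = z^5 + 4*z^4 - 2*z^3 - 7*z^2 + 5*z - 5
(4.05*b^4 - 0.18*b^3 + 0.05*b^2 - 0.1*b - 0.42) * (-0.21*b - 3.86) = -0.8505*b^5 - 15.5952*b^4 + 0.6843*b^3 - 0.172*b^2 + 0.4742*b + 1.6212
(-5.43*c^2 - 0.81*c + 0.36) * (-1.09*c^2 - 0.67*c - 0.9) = 5.9187*c^4 + 4.521*c^3 + 5.0373*c^2 + 0.4878*c - 0.324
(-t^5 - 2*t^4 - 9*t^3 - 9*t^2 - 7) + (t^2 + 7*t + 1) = -t^5 - 2*t^4 - 9*t^3 - 8*t^2 + 7*t - 6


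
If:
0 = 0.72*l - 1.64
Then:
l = 2.28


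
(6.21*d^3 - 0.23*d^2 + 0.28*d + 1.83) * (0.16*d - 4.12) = 0.9936*d^4 - 25.622*d^3 + 0.9924*d^2 - 0.8608*d - 7.5396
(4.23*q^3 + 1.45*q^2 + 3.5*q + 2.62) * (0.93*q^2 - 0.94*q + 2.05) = 3.9339*q^5 - 2.6277*q^4 + 10.5635*q^3 + 2.1191*q^2 + 4.7122*q + 5.371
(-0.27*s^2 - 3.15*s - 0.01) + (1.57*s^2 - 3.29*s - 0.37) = 1.3*s^2 - 6.44*s - 0.38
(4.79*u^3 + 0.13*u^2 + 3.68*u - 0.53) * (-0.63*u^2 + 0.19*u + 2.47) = -3.0177*u^5 + 0.8282*u^4 + 9.5376*u^3 + 1.3542*u^2 + 8.9889*u - 1.3091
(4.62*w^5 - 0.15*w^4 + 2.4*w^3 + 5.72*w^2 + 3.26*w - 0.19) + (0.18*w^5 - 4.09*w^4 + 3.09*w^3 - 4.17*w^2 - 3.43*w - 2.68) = 4.8*w^5 - 4.24*w^4 + 5.49*w^3 + 1.55*w^2 - 0.17*w - 2.87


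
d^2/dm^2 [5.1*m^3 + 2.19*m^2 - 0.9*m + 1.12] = 30.6*m + 4.38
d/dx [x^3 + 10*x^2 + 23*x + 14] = 3*x^2 + 20*x + 23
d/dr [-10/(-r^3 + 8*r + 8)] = 10*(8 - 3*r^2)/(-r^3 + 8*r + 8)^2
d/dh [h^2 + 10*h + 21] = 2*h + 10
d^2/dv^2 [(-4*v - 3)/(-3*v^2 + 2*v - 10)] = 2*(4*(3*v - 1)^2*(4*v + 3) - (36*v + 1)*(3*v^2 - 2*v + 10))/(3*v^2 - 2*v + 10)^3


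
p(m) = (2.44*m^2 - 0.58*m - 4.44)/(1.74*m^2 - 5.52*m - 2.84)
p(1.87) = -0.42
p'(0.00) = -2.83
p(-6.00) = 0.93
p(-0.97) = -0.38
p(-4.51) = 0.83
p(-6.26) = 0.95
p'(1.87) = -1.27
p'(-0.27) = -16.19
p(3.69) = 55.14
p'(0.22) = -1.47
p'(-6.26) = -0.05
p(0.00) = 1.56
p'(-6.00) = -0.06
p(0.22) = 1.12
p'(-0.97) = -2.10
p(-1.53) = 0.22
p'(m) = (5.52 - 3.48*m)*(2.44*m^2 - 0.58*m - 4.44)/(1.74*m^2 - 5.52*m - 2.84)^2 + (4.88*m - 0.58)/(1.74*m^2 - 5.52*m - 2.84)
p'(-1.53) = -0.58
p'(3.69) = -799.32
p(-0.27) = 3.36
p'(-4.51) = -0.09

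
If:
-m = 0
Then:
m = 0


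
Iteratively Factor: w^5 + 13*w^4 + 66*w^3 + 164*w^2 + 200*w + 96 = (w + 3)*(w^4 + 10*w^3 + 36*w^2 + 56*w + 32) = (w + 2)*(w + 3)*(w^3 + 8*w^2 + 20*w + 16) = (w + 2)*(w + 3)*(w + 4)*(w^2 + 4*w + 4) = (w + 2)^2*(w + 3)*(w + 4)*(w + 2)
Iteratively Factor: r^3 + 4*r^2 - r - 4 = (r + 4)*(r^2 - 1) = (r + 1)*(r + 4)*(r - 1)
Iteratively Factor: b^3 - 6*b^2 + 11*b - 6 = (b - 1)*(b^2 - 5*b + 6) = (b - 2)*(b - 1)*(b - 3)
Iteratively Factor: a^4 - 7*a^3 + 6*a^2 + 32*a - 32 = (a - 4)*(a^3 - 3*a^2 - 6*a + 8) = (a - 4)*(a - 1)*(a^2 - 2*a - 8) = (a - 4)*(a - 1)*(a + 2)*(a - 4)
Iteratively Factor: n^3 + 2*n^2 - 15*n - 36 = (n + 3)*(n^2 - n - 12) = (n + 3)^2*(n - 4)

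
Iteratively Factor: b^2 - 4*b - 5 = (b + 1)*(b - 5)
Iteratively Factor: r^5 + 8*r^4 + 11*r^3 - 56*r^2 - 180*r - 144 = (r + 2)*(r^4 + 6*r^3 - r^2 - 54*r - 72) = (r + 2)*(r + 4)*(r^3 + 2*r^2 - 9*r - 18) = (r + 2)*(r + 3)*(r + 4)*(r^2 - r - 6) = (r + 2)^2*(r + 3)*(r + 4)*(r - 3)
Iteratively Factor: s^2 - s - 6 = (s - 3)*(s + 2)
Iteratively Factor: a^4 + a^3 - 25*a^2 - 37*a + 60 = (a + 3)*(a^3 - 2*a^2 - 19*a + 20) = (a + 3)*(a + 4)*(a^2 - 6*a + 5) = (a - 5)*(a + 3)*(a + 4)*(a - 1)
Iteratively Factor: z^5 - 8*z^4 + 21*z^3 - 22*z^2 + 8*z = (z)*(z^4 - 8*z^3 + 21*z^2 - 22*z + 8) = z*(z - 4)*(z^3 - 4*z^2 + 5*z - 2) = z*(z - 4)*(z - 1)*(z^2 - 3*z + 2) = z*(z - 4)*(z - 2)*(z - 1)*(z - 1)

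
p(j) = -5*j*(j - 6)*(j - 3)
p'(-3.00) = -495.00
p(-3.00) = 810.00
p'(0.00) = -90.00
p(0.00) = 0.00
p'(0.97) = -16.81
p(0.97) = -49.52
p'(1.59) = 15.18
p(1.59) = -49.43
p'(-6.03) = -1178.11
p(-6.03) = 3275.22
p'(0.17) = -75.13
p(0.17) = -14.02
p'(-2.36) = -385.94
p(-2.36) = 528.75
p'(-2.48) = -405.46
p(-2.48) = 576.23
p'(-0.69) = -159.24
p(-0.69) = 85.17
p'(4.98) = -13.81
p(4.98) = 50.29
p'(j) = -5*j*(j - 6) - 5*j*(j - 3) - 5*(j - 6)*(j - 3)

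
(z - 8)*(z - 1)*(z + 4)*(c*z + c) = c*z^4 - 4*c*z^3 - 33*c*z^2 + 4*c*z + 32*c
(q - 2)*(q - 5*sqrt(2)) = q^2 - 5*sqrt(2)*q - 2*q + 10*sqrt(2)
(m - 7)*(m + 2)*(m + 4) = m^3 - m^2 - 34*m - 56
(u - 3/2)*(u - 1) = u^2 - 5*u/2 + 3/2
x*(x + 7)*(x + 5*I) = x^3 + 7*x^2 + 5*I*x^2 + 35*I*x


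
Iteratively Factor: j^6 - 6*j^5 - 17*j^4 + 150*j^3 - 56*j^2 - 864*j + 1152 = (j + 3)*(j^5 - 9*j^4 + 10*j^3 + 120*j^2 - 416*j + 384) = (j - 4)*(j + 3)*(j^4 - 5*j^3 - 10*j^2 + 80*j - 96) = (j - 4)^2*(j + 3)*(j^3 - j^2 - 14*j + 24) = (j - 4)^2*(j - 2)*(j + 3)*(j^2 + j - 12) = (j - 4)^2*(j - 3)*(j - 2)*(j + 3)*(j + 4)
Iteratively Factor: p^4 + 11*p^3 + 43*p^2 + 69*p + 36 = (p + 3)*(p^3 + 8*p^2 + 19*p + 12) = (p + 3)*(p + 4)*(p^2 + 4*p + 3) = (p + 1)*(p + 3)*(p + 4)*(p + 3)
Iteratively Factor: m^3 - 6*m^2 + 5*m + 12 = (m - 3)*(m^2 - 3*m - 4) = (m - 3)*(m + 1)*(m - 4)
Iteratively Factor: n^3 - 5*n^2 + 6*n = (n)*(n^2 - 5*n + 6) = n*(n - 3)*(n - 2)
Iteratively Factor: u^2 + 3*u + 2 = (u + 2)*(u + 1)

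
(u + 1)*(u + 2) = u^2 + 3*u + 2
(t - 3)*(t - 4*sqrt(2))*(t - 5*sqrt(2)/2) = t^3 - 13*sqrt(2)*t^2/2 - 3*t^2 + 20*t + 39*sqrt(2)*t/2 - 60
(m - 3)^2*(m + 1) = m^3 - 5*m^2 + 3*m + 9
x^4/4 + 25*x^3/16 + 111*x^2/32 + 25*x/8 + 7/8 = (x/4 + 1/2)*(x + 1/2)*(x + 7/4)*(x + 2)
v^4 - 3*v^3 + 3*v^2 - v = v*(v - 1)^3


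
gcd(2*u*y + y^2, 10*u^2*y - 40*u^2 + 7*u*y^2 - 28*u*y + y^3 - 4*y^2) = 2*u + y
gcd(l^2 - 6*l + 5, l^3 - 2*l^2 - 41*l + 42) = l - 1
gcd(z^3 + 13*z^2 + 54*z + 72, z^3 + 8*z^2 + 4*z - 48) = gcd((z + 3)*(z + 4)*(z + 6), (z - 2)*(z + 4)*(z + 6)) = z^2 + 10*z + 24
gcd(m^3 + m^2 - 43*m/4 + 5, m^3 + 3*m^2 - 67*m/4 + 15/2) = m^2 - 3*m + 5/4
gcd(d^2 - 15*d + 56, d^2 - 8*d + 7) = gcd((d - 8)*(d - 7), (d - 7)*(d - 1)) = d - 7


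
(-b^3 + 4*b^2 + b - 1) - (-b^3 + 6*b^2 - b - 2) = -2*b^2 + 2*b + 1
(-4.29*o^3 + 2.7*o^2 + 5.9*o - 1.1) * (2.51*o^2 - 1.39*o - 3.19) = -10.7679*o^5 + 12.7401*o^4 + 24.7411*o^3 - 19.575*o^2 - 17.292*o + 3.509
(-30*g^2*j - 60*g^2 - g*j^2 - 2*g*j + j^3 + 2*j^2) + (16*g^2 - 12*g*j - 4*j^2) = -30*g^2*j - 44*g^2 - g*j^2 - 14*g*j + j^3 - 2*j^2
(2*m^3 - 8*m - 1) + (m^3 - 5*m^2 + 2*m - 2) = 3*m^3 - 5*m^2 - 6*m - 3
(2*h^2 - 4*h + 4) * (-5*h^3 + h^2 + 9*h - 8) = -10*h^5 + 22*h^4 - 6*h^3 - 48*h^2 + 68*h - 32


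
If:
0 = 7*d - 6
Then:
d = 6/7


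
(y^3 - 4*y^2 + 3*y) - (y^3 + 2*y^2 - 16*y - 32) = -6*y^2 + 19*y + 32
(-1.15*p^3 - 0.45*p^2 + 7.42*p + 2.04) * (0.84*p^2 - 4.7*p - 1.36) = -0.966*p^5 + 5.027*p^4 + 9.9118*p^3 - 32.5484*p^2 - 19.6792*p - 2.7744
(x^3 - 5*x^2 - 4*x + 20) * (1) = x^3 - 5*x^2 - 4*x + 20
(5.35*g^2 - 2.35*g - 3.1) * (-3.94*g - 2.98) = -21.079*g^3 - 6.684*g^2 + 19.217*g + 9.238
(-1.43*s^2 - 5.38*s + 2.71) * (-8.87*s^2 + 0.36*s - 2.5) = 12.6841*s^4 + 47.2058*s^3 - 22.3995*s^2 + 14.4256*s - 6.775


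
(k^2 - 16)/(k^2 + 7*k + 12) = (k - 4)/(k + 3)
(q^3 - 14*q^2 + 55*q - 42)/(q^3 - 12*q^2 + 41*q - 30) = (q - 7)/(q - 5)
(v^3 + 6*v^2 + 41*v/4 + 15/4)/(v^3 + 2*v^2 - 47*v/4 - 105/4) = (2*v + 1)/(2*v - 7)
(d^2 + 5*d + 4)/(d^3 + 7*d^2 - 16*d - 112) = (d + 1)/(d^2 + 3*d - 28)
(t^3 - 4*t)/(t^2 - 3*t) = (t^2 - 4)/(t - 3)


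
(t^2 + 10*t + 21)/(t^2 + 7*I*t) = (t^2 + 10*t + 21)/(t*(t + 7*I))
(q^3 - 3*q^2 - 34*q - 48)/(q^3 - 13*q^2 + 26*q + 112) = (q + 3)/(q - 7)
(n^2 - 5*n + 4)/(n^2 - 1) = (n - 4)/(n + 1)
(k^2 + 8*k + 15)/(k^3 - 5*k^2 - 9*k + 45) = (k + 5)/(k^2 - 8*k + 15)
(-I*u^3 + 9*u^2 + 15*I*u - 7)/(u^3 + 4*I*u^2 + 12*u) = (-I*u^3 + 9*u^2 + 15*I*u - 7)/(u*(u^2 + 4*I*u + 12))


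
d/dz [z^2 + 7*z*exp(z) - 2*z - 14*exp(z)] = 7*z*exp(z) + 2*z - 7*exp(z) - 2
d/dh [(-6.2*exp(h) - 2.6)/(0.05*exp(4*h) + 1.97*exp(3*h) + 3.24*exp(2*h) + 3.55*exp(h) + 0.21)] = (0.93*exp(4*h) + 24.948*exp(3*h) + 35.454*exp(2*h) + 16.848*exp(h) + 7.928)*exp(h)/(0.0025*exp(8*h) + 0.197*exp(7*h) + 4.2049*exp(6*h) + 13.1206*exp(5*h) + 24.5056*exp(4*h) + 23.8314*exp(3*h) + 13.9633*exp(2*h) + 1.491*exp(h) + 0.0441)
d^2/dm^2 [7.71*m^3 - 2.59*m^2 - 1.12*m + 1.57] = 46.26*m - 5.18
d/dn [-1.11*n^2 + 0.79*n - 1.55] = 0.79 - 2.22*n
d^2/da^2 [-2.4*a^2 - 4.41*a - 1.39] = -4.80000000000000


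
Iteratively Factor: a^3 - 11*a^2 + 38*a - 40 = (a - 4)*(a^2 - 7*a + 10) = (a - 4)*(a - 2)*(a - 5)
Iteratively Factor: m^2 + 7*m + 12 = (m + 4)*(m + 3)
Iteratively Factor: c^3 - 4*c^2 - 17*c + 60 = (c - 3)*(c^2 - c - 20) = (c - 3)*(c + 4)*(c - 5)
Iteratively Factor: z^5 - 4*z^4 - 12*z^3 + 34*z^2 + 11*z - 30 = (z + 1)*(z^4 - 5*z^3 - 7*z^2 + 41*z - 30) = (z - 1)*(z + 1)*(z^3 - 4*z^2 - 11*z + 30) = (z - 2)*(z - 1)*(z + 1)*(z^2 - 2*z - 15) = (z - 2)*(z - 1)*(z + 1)*(z + 3)*(z - 5)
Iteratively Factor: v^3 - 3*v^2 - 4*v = (v - 4)*(v^2 + v) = v*(v - 4)*(v + 1)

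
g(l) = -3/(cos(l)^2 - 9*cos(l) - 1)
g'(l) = -3*(2*sin(l)*cos(l) - 9*sin(l))/(cos(l)^2 - 9*cos(l) - 1)^2 = 3*(9 - 2*cos(l))*sin(l)/(sin(l)^2 + 9*cos(l))^2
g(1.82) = -2.34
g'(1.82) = 16.83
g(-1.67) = 30.36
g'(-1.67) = -2811.74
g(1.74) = -5.52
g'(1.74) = 93.32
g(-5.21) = 0.59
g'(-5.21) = 0.83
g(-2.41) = -0.48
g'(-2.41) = -0.54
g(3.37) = -0.34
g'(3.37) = -0.10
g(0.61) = 0.39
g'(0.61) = 0.21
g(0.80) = 0.44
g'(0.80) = 0.36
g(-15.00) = -0.47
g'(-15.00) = -0.50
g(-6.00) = 0.34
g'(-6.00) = 0.08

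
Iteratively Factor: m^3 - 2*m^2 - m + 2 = (m - 1)*(m^2 - m - 2) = (m - 1)*(m + 1)*(m - 2)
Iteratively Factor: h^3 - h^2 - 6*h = (h - 3)*(h^2 + 2*h) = h*(h - 3)*(h + 2)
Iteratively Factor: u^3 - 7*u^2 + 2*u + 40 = (u + 2)*(u^2 - 9*u + 20) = (u - 4)*(u + 2)*(u - 5)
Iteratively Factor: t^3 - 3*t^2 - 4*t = (t + 1)*(t^2 - 4*t) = t*(t + 1)*(t - 4)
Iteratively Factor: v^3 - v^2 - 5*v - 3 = (v + 1)*(v^2 - 2*v - 3) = (v - 3)*(v + 1)*(v + 1)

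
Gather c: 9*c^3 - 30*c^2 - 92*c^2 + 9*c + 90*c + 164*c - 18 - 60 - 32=9*c^3 - 122*c^2 + 263*c - 110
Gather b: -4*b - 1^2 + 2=1 - 4*b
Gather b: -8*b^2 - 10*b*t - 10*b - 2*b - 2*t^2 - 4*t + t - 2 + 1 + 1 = -8*b^2 + b*(-10*t - 12) - 2*t^2 - 3*t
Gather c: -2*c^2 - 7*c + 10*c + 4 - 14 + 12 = -2*c^2 + 3*c + 2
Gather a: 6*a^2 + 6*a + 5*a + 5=6*a^2 + 11*a + 5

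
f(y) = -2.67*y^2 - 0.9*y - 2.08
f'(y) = -5.34*y - 0.9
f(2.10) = -15.74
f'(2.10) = -12.11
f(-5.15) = -68.26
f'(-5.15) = 26.60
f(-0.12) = -2.01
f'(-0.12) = -0.26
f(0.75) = -4.26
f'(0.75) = -4.90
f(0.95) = -5.34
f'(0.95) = -5.97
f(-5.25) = -70.95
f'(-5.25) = 27.14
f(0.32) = -2.64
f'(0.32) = -2.61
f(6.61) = -124.69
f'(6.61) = -36.20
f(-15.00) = -589.33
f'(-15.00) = 79.20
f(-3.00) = -23.41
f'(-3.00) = 15.12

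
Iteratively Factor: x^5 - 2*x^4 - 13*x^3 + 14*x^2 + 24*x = (x)*(x^4 - 2*x^3 - 13*x^2 + 14*x + 24) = x*(x + 1)*(x^3 - 3*x^2 - 10*x + 24) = x*(x + 1)*(x + 3)*(x^2 - 6*x + 8) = x*(x - 4)*(x + 1)*(x + 3)*(x - 2)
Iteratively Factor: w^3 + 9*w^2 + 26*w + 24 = (w + 2)*(w^2 + 7*w + 12) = (w + 2)*(w + 4)*(w + 3)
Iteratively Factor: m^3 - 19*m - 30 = (m + 3)*(m^2 - 3*m - 10) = (m + 2)*(m + 3)*(m - 5)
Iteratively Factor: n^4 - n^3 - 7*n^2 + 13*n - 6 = (n - 1)*(n^3 - 7*n + 6) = (n - 2)*(n - 1)*(n^2 + 2*n - 3) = (n - 2)*(n - 1)*(n + 3)*(n - 1)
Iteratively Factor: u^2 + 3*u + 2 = (u + 2)*(u + 1)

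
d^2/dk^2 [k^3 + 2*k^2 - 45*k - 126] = 6*k + 4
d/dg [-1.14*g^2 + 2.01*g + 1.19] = 2.01 - 2.28*g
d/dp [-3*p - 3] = -3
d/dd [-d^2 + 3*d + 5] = 3 - 2*d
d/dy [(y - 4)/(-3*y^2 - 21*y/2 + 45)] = 4*(y^2 - 8*y + 1)/(3*(4*y^4 + 28*y^3 - 71*y^2 - 420*y + 900))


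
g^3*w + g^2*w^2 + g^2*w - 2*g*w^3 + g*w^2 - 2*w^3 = (g - w)*(g + 2*w)*(g*w + w)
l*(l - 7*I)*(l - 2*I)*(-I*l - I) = -I*l^4 - 9*l^3 - I*l^3 - 9*l^2 + 14*I*l^2 + 14*I*l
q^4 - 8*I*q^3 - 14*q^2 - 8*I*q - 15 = (q - 5*I)*(q - 3*I)*(q - I)*(q + I)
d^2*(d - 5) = d^3 - 5*d^2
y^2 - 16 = (y - 4)*(y + 4)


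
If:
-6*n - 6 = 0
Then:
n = -1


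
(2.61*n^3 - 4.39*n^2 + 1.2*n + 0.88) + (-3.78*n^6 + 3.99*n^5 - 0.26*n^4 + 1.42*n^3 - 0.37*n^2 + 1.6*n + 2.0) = -3.78*n^6 + 3.99*n^5 - 0.26*n^4 + 4.03*n^3 - 4.76*n^2 + 2.8*n + 2.88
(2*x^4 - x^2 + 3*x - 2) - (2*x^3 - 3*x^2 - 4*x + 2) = 2*x^4 - 2*x^3 + 2*x^2 + 7*x - 4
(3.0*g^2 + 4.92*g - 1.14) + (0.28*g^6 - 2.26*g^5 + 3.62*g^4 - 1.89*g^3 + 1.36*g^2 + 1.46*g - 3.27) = 0.28*g^6 - 2.26*g^5 + 3.62*g^4 - 1.89*g^3 + 4.36*g^2 + 6.38*g - 4.41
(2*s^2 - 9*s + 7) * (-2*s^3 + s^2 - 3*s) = -4*s^5 + 20*s^4 - 29*s^3 + 34*s^2 - 21*s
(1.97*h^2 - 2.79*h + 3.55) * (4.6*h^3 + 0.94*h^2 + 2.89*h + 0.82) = 9.062*h^5 - 10.9822*h^4 + 19.4007*h^3 - 3.1107*h^2 + 7.9717*h + 2.911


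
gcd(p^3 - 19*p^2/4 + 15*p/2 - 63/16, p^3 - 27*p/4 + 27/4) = p^2 - 3*p + 9/4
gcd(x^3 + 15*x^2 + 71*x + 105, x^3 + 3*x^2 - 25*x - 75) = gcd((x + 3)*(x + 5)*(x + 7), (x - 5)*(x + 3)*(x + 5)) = x^2 + 8*x + 15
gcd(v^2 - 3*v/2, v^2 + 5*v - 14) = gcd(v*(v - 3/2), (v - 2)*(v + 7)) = 1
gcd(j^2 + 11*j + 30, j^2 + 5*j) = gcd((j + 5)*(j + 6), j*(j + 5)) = j + 5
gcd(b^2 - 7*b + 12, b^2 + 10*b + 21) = 1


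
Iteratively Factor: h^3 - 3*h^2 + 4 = (h - 2)*(h^2 - h - 2) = (h - 2)*(h + 1)*(h - 2)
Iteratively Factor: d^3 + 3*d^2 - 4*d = (d - 1)*(d^2 + 4*d) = d*(d - 1)*(d + 4)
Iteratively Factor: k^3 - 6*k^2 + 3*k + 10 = (k + 1)*(k^2 - 7*k + 10) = (k - 5)*(k + 1)*(k - 2)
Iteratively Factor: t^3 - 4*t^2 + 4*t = (t - 2)*(t^2 - 2*t) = t*(t - 2)*(t - 2)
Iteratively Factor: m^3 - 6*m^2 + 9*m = (m - 3)*(m^2 - 3*m) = (m - 3)^2*(m)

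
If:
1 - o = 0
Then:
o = 1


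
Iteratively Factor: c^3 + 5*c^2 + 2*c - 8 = (c + 2)*(c^2 + 3*c - 4) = (c - 1)*(c + 2)*(c + 4)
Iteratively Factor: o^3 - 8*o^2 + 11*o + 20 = (o - 5)*(o^2 - 3*o - 4) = (o - 5)*(o - 4)*(o + 1)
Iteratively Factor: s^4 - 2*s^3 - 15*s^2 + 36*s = (s)*(s^3 - 2*s^2 - 15*s + 36) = s*(s + 4)*(s^2 - 6*s + 9) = s*(s - 3)*(s + 4)*(s - 3)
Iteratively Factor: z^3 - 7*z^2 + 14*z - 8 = (z - 4)*(z^2 - 3*z + 2) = (z - 4)*(z - 2)*(z - 1)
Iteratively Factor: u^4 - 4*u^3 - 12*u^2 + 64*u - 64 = (u - 4)*(u^3 - 12*u + 16) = (u - 4)*(u - 2)*(u^2 + 2*u - 8) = (u - 4)*(u - 2)^2*(u + 4)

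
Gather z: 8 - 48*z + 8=16 - 48*z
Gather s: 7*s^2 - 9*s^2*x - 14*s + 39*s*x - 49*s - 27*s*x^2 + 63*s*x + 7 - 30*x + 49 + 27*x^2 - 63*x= s^2*(7 - 9*x) + s*(-27*x^2 + 102*x - 63) + 27*x^2 - 93*x + 56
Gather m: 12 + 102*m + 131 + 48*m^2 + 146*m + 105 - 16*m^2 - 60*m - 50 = 32*m^2 + 188*m + 198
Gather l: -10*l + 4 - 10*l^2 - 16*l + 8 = -10*l^2 - 26*l + 12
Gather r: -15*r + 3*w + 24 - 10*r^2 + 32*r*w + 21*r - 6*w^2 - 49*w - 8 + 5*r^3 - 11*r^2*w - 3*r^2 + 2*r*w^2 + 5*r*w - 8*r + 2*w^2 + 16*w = 5*r^3 + r^2*(-11*w - 13) + r*(2*w^2 + 37*w - 2) - 4*w^2 - 30*w + 16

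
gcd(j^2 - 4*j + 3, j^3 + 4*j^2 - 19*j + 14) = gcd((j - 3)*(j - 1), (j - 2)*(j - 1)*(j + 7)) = j - 1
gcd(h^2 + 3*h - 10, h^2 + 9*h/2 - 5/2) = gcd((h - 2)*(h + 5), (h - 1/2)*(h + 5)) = h + 5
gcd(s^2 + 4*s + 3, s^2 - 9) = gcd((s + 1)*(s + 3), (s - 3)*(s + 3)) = s + 3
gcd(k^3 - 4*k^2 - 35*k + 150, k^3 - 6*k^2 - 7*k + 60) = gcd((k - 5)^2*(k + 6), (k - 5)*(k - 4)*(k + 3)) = k - 5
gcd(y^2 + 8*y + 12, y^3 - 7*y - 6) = y + 2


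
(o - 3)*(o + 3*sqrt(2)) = o^2 - 3*o + 3*sqrt(2)*o - 9*sqrt(2)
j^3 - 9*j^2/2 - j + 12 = (j - 4)*(j - 2)*(j + 3/2)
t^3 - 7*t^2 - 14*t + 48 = (t - 8)*(t - 2)*(t + 3)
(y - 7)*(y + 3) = y^2 - 4*y - 21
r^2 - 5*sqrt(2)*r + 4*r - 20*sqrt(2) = (r + 4)*(r - 5*sqrt(2))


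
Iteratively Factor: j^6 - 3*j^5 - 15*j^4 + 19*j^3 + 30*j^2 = (j + 1)*(j^5 - 4*j^4 - 11*j^3 + 30*j^2) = j*(j + 1)*(j^4 - 4*j^3 - 11*j^2 + 30*j) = j^2*(j + 1)*(j^3 - 4*j^2 - 11*j + 30) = j^2*(j + 1)*(j + 3)*(j^2 - 7*j + 10) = j^2*(j - 2)*(j + 1)*(j + 3)*(j - 5)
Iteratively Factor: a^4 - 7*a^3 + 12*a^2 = (a - 3)*(a^3 - 4*a^2) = (a - 4)*(a - 3)*(a^2) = a*(a - 4)*(a - 3)*(a)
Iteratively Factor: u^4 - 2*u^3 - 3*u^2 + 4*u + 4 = (u + 1)*(u^3 - 3*u^2 + 4) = (u + 1)^2*(u^2 - 4*u + 4) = (u - 2)*(u + 1)^2*(u - 2)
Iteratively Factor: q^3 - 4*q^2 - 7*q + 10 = (q - 5)*(q^2 + q - 2) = (q - 5)*(q + 2)*(q - 1)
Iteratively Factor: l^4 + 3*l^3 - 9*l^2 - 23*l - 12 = (l + 4)*(l^3 - l^2 - 5*l - 3) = (l - 3)*(l + 4)*(l^2 + 2*l + 1) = (l - 3)*(l + 1)*(l + 4)*(l + 1)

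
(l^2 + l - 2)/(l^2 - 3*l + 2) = (l + 2)/(l - 2)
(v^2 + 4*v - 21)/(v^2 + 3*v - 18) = (v + 7)/(v + 6)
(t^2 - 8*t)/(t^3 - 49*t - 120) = t/(t^2 + 8*t + 15)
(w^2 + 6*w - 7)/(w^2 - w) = (w + 7)/w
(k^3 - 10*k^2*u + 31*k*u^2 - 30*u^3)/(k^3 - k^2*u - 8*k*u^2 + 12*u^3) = (-k^2 + 8*k*u - 15*u^2)/(-k^2 - k*u + 6*u^2)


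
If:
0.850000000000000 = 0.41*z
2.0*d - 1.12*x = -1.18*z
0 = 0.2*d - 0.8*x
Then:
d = -1.42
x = -0.36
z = 2.07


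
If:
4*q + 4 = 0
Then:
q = -1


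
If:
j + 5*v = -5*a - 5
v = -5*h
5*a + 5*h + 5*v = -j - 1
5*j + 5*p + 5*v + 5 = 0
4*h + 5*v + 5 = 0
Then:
No Solution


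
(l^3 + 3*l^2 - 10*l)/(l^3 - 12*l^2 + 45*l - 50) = l*(l + 5)/(l^2 - 10*l + 25)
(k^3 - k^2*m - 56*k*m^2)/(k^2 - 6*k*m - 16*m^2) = k*(k + 7*m)/(k + 2*m)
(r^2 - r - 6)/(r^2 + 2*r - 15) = (r + 2)/(r + 5)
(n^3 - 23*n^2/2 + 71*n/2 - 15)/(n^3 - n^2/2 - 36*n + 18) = (n - 5)/(n + 6)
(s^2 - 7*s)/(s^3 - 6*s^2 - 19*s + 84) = s/(s^2 + s - 12)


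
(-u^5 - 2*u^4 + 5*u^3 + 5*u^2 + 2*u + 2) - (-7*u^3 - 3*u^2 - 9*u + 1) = -u^5 - 2*u^4 + 12*u^3 + 8*u^2 + 11*u + 1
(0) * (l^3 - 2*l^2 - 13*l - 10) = 0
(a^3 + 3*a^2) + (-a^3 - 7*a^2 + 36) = 36 - 4*a^2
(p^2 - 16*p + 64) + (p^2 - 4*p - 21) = 2*p^2 - 20*p + 43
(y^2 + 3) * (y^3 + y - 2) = y^5 + 4*y^3 - 2*y^2 + 3*y - 6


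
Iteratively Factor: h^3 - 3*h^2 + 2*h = (h - 2)*(h^2 - h) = h*(h - 2)*(h - 1)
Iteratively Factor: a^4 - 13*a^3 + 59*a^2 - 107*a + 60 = (a - 4)*(a^3 - 9*a^2 + 23*a - 15) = (a - 4)*(a - 1)*(a^2 - 8*a + 15) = (a - 5)*(a - 4)*(a - 1)*(a - 3)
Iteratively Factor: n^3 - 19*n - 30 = (n + 3)*(n^2 - 3*n - 10) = (n - 5)*(n + 3)*(n + 2)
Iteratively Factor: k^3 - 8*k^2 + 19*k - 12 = (k - 1)*(k^2 - 7*k + 12) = (k - 4)*(k - 1)*(k - 3)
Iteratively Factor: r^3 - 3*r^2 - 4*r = (r + 1)*(r^2 - 4*r) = r*(r + 1)*(r - 4)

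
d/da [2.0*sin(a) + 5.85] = 2.0*cos(a)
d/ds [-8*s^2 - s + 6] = -16*s - 1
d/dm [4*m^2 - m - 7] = 8*m - 1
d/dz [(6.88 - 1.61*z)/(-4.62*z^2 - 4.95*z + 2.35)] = (-7.4382*z^2 + 63.5712*z + 30.2725)/(21.3444*z^4 + 45.738*z^3 + 2.7885*z^2 - 23.265*z + 5.5225)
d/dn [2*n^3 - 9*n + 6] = 6*n^2 - 9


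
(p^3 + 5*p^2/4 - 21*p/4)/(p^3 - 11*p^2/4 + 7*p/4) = (p + 3)/(p - 1)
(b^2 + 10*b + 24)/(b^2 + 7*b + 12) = (b + 6)/(b + 3)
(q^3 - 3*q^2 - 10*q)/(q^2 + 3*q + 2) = q*(q - 5)/(q + 1)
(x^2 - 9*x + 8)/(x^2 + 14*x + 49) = (x^2 - 9*x + 8)/(x^2 + 14*x + 49)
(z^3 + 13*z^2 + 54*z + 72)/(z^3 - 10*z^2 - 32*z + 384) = (z^2 + 7*z + 12)/(z^2 - 16*z + 64)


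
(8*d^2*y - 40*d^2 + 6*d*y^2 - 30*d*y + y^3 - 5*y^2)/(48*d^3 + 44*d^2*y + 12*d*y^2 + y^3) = (y - 5)/(6*d + y)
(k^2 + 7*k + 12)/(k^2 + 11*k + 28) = (k + 3)/(k + 7)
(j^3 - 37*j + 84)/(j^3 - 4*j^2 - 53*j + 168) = (j - 4)/(j - 8)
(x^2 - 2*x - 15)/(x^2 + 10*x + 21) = (x - 5)/(x + 7)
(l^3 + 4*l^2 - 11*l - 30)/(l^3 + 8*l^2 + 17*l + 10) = (l - 3)/(l + 1)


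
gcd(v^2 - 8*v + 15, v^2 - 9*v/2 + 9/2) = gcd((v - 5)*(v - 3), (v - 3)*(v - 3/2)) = v - 3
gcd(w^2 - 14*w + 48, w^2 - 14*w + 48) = w^2 - 14*w + 48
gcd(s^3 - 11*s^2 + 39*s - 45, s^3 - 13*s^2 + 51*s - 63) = s^2 - 6*s + 9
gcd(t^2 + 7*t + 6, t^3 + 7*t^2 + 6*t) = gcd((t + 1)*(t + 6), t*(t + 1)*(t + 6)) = t^2 + 7*t + 6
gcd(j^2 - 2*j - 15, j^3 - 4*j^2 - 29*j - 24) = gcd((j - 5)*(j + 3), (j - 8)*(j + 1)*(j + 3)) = j + 3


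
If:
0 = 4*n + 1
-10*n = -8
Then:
No Solution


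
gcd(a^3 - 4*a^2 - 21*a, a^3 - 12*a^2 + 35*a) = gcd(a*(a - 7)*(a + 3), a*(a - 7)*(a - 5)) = a^2 - 7*a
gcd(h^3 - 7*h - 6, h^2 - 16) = 1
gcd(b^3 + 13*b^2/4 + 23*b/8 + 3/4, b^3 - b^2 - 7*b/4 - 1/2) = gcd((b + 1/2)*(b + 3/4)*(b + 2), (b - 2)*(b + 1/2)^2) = b + 1/2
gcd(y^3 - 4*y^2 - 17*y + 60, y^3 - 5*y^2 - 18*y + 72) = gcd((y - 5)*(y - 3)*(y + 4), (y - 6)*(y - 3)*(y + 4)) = y^2 + y - 12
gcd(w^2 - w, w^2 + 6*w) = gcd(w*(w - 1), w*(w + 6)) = w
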